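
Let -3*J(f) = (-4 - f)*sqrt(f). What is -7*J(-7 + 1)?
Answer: 14*I*sqrt(6)/3 ≈ 11.431*I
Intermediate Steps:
J(f) = -sqrt(f)*(-4 - f)/3 (J(f) = -(-4 - f)*sqrt(f)/3 = -sqrt(f)*(-4 - f)/3)
-7*J(-7 + 1) = -7*sqrt(-7 + 1)*(4 + (-7 + 1))/3 = -7*sqrt(-6)*(4 - 6)/3 = -7*I*sqrt(6)*(-2)/3 = -(-14)*I*sqrt(6)/3 = 14*I*sqrt(6)/3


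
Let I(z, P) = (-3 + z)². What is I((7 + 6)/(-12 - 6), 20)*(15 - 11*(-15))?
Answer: 22445/9 ≈ 2493.9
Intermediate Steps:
I((7 + 6)/(-12 - 6), 20)*(15 - 11*(-15)) = (-3 + (7 + 6)/(-12 - 6))²*(15 - 11*(-15)) = (-3 + 13/(-18))²*(15 + 165) = (-3 + 13*(-1/18))²*180 = (-3 - 13/18)²*180 = (-67/18)²*180 = (4489/324)*180 = 22445/9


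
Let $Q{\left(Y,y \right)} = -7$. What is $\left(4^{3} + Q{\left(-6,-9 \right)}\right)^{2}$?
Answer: $3249$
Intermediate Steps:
$\left(4^{3} + Q{\left(-6,-9 \right)}\right)^{2} = \left(4^{3} - 7\right)^{2} = \left(64 - 7\right)^{2} = 57^{2} = 3249$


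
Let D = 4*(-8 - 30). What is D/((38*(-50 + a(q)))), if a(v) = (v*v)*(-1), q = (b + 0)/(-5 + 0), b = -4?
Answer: 50/633 ≈ 0.078989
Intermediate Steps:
q = ⅘ (q = (-4 + 0)/(-5 + 0) = -4/(-5) = -4*(-⅕) = ⅘ ≈ 0.80000)
a(v) = -v² (a(v) = v²*(-1) = -v²)
D = -152 (D = 4*(-38) = -152)
D/((38*(-50 + a(q)))) = -152*1/(38*(-50 - (⅘)²)) = -152*1/(38*(-50 - 1*16/25)) = -152*1/(38*(-50 - 16/25)) = -152/(38*(-1266/25)) = -152/(-48108/25) = -152*(-25/48108) = 50/633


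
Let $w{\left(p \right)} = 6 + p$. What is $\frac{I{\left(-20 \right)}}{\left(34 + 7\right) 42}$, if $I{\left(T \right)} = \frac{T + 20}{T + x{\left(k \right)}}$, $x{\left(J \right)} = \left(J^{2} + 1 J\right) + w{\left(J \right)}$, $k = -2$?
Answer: $0$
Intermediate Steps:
$x{\left(J \right)} = 6 + J^{2} + 2 J$ ($x{\left(J \right)} = \left(J^{2} + 1 J\right) + \left(6 + J\right) = \left(J^{2} + J\right) + \left(6 + J\right) = \left(J + J^{2}\right) + \left(6 + J\right) = 6 + J^{2} + 2 J$)
$I{\left(T \right)} = \frac{20 + T}{6 + T}$ ($I{\left(T \right)} = \frac{T + 20}{T + \left(6 + \left(-2\right)^{2} + 2 \left(-2\right)\right)} = \frac{20 + T}{T + \left(6 + 4 - 4\right)} = \frac{20 + T}{T + 6} = \frac{20 + T}{6 + T}$)
$\frac{I{\left(-20 \right)}}{\left(34 + 7\right) 42} = \frac{\frac{1}{6 - 20} \left(20 - 20\right)}{\left(34 + 7\right) 42} = \frac{\frac{1}{-14} \cdot 0}{41 \cdot 42} = \frac{\left(- \frac{1}{14}\right) 0}{1722} = 0 \cdot \frac{1}{1722} = 0$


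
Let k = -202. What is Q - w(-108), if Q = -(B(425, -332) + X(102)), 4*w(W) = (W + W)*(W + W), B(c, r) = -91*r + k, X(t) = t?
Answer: -41776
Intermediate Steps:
B(c, r) = -202 - 91*r (B(c, r) = -91*r - 202 = -202 - 91*r)
w(W) = W² (w(W) = ((W + W)*(W + W))/4 = ((2*W)*(2*W))/4 = (4*W²)/4 = W²)
Q = -30112 (Q = -((-202 - 91*(-332)) + 102) = -((-202 + 30212) + 102) = -(30010 + 102) = -1*30112 = -30112)
Q - w(-108) = -30112 - 1*(-108)² = -30112 - 1*11664 = -30112 - 11664 = -41776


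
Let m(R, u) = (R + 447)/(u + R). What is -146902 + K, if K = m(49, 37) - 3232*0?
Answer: -6316538/43 ≈ -1.4690e+5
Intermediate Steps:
m(R, u) = (447 + R)/(R + u)
K = 248/43 (K = (447 + 49)/(49 + 37) - 3232*0 = 496/86 - 1*0 = (1/86)*496 + 0 = 248/43 + 0 = 248/43 ≈ 5.7674)
-146902 + K = -146902 + 248/43 = -6316538/43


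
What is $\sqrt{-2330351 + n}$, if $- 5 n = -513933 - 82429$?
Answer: $\frac{3 i \sqrt{6141885}}{5} \approx 1487.0 i$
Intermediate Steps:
$n = \frac{596362}{5}$ ($n = - \frac{-513933 - 82429}{5} = \left(- \frac{1}{5}\right) \left(-596362\right) = \frac{596362}{5} \approx 1.1927 \cdot 10^{5}$)
$\sqrt{-2330351 + n} = \sqrt{-2330351 + \frac{596362}{5}} = \sqrt{- \frac{11055393}{5}} = \frac{3 i \sqrt{6141885}}{5}$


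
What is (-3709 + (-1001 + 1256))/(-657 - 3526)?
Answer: 3454/4183 ≈ 0.82572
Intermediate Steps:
(-3709 + (-1001 + 1256))/(-657 - 3526) = (-3709 + 255)/(-4183) = -3454*(-1/4183) = 3454/4183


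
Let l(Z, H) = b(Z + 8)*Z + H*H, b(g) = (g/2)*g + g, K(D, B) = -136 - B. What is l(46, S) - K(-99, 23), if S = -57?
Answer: 72960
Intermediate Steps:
b(g) = g + g**2/2 (b(g) = (g*(1/2))*g + g = (g/2)*g + g = g**2/2 + g = g + g**2/2)
l(Z, H) = H**2 + Z*(8 + Z)*(10 + Z)/2 (l(Z, H) = ((Z + 8)*(2 + (Z + 8))/2)*Z + H*H = ((8 + Z)*(2 + (8 + Z))/2)*Z + H**2 = ((8 + Z)*(10 + Z)/2)*Z + H**2 = Z*(8 + Z)*(10 + Z)/2 + H**2 = H**2 + Z*(8 + Z)*(10 + Z)/2)
l(46, S) - K(-99, 23) = ((-57)**2 + (1/2)*46*(8 + 46)*(10 + 46)) - (-136 - 1*23) = (3249 + (1/2)*46*54*56) - (-136 - 23) = (3249 + 69552) - 1*(-159) = 72801 + 159 = 72960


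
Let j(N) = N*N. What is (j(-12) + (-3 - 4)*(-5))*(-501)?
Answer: -89679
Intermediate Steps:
j(N) = N**2
(j(-12) + (-3 - 4)*(-5))*(-501) = ((-12)**2 + (-3 - 4)*(-5))*(-501) = (144 - 7*(-5))*(-501) = (144 + 35)*(-501) = 179*(-501) = -89679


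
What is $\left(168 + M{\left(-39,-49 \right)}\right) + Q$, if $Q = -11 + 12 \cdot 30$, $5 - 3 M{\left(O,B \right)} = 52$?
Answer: $\frac{1504}{3} \approx 501.33$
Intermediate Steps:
$M{\left(O,B \right)} = - \frac{47}{3}$ ($M{\left(O,B \right)} = \frac{5}{3} - \frac{52}{3} = - \frac{47}{3}$)
$Q = 349$ ($Q = -11 + 360 = 349$)
$\left(168 + M{\left(-39,-49 \right)}\right) + Q = \left(168 - \frac{47}{3}\right) + 349 = \frac{457}{3} + 349 = \frac{1504}{3}$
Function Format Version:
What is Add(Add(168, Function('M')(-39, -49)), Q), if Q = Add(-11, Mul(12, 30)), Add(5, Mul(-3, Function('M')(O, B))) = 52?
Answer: Rational(1504, 3) ≈ 501.33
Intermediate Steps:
Function('M')(O, B) = Rational(-47, 3) (Function('M')(O, B) = Add(Rational(5, 3), Mul(Rational(-1, 3), 52)) = Add(Rational(5, 3), Rational(-52, 3)) = Rational(-47, 3))
Q = 349 (Q = Add(-11, 360) = 349)
Add(Add(168, Function('M')(-39, -49)), Q) = Add(Add(168, Rational(-47, 3)), 349) = Add(Rational(457, 3), 349) = Rational(1504, 3)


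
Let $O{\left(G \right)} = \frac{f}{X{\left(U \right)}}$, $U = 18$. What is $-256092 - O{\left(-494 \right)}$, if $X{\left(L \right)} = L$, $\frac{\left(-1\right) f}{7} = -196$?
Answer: $- \frac{2305514}{9} \approx -2.5617 \cdot 10^{5}$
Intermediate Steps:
$f = 1372$ ($f = \left(-7\right) \left(-196\right) = 1372$)
$O{\left(G \right)} = \frac{686}{9}$ ($O{\left(G \right)} = \frac{1372}{18} = 1372 \cdot \frac{1}{18} = \frac{686}{9}$)
$-256092 - O{\left(-494 \right)} = -256092 - \frac{686}{9} = - \frac{2305514}{9}$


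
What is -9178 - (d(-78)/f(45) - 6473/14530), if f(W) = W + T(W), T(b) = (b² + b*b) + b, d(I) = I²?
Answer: -613507611/66838 ≈ -9179.0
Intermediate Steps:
T(b) = b + 2*b² (T(b) = (b² + b²) + b = 2*b² + b = b + 2*b²)
f(W) = W + W*(1 + 2*W)
-9178 - (d(-78)/f(45) - 6473/14530) = -9178 - ((-78)²/((2*45*(1 + 45))) - 6473/14530) = -9178 - (6084/((2*45*46)) - 6473*1/14530) = -9178 - (6084/4140 - 6473/14530) = -9178 - (6084*(1/4140) - 6473/14530) = -9178 - (169/115 - 6473/14530) = -9178 - 1*68447/66838 = -9178 - 68447/66838 = -613507611/66838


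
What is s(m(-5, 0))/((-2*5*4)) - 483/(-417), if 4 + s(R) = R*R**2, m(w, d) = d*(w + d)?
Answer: 1749/1390 ≈ 1.2583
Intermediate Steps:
m(w, d) = d*(d + w)
s(R) = -4 + R**3 (s(R) = -4 + R*R**2 = -4 + R**3)
s(m(-5, 0))/((-2*5*4)) - 483/(-417) = (-4 + (0*(0 - 5))**3)/((-2*5*4)) - 483/(-417) = (-4 + (0*(-5))**3)/((-10*4)) - 483*(-1/417) = (-4 + 0**3)/(-40) + 161/139 = (-4 + 0)*(-1/40) + 161/139 = -4*(-1/40) + 161/139 = 1/10 + 161/139 = 1749/1390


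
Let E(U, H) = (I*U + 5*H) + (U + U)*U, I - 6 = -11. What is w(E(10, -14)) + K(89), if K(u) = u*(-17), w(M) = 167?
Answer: -1346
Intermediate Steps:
I = -5 (I = 6 - 11 = -5)
E(U, H) = -5*U + 2*U² + 5*H (E(U, H) = (-5*U + 5*H) + (U + U)*U = (-5*U + 5*H) + (2*U)*U = (-5*U + 5*H) + 2*U² = -5*U + 2*U² + 5*H)
K(u) = -17*u
w(E(10, -14)) + K(89) = 167 - 17*89 = 167 - 1513 = -1346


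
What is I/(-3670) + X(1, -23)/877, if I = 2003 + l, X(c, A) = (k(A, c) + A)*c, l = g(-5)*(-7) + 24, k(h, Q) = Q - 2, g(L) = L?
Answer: -948227/1609295 ≈ -0.58922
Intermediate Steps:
k(h, Q) = -2 + Q
l = 59 (l = -5*(-7) + 24 = 35 + 24 = 59)
X(c, A) = c*(-2 + A + c) (X(c, A) = ((-2 + c) + A)*c = (-2 + A + c)*c = c*(-2 + A + c))
I = 2062 (I = 2003 + 59 = 2062)
I/(-3670) + X(1, -23)/877 = 2062/(-3670) + (1*(-2 - 23 + 1))/877 = 2062*(-1/3670) + (1*(-24))*(1/877) = -1031/1835 - 24*1/877 = -1031/1835 - 24/877 = -948227/1609295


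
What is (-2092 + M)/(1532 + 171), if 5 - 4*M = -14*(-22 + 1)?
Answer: -8657/6812 ≈ -1.2708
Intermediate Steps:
M = -289/4 (M = 5/4 - (-7)*(-22 + 1)/2 = 5/4 - (-7)*(-21)/2 = 5/4 - 1/4*294 = 5/4 - 147/2 = -289/4 ≈ -72.250)
(-2092 + M)/(1532 + 171) = (-2092 - 289/4)/(1532 + 171) = -8657/4/1703 = -8657/4*1/1703 = -8657/6812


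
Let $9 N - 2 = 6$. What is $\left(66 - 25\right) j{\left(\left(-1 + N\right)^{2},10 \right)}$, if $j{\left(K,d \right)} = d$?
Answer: $410$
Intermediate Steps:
$N = \frac{8}{9}$ ($N = \frac{2}{9} + \frac{1}{9} \cdot 6 = \frac{2}{9} + \frac{2}{3} = \frac{8}{9} \approx 0.88889$)
$\left(66 - 25\right) j{\left(\left(-1 + N\right)^{2},10 \right)} = \left(66 - 25\right) 10 = 41 \cdot 10 = 410$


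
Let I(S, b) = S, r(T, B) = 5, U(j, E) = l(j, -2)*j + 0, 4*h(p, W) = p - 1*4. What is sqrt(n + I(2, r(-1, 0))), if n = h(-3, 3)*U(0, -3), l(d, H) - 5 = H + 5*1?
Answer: sqrt(2) ≈ 1.4142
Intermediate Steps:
l(d, H) = 10 + H (l(d, H) = 5 + (H + 5*1) = 5 + (H + 5) = 5 + (5 + H) = 10 + H)
h(p, W) = -1 + p/4 (h(p, W) = (p - 1*4)/4 = (p - 4)/4 = (-4 + p)/4 = -1 + p/4)
U(j, E) = 8*j (U(j, E) = (10 - 2)*j + 0 = 8*j + 0 = 8*j)
n = 0 (n = (-1 + (1/4)*(-3))*(8*0) = (-1 - 3/4)*0 = -7/4*0 = 0)
sqrt(n + I(2, r(-1, 0))) = sqrt(0 + 2) = sqrt(2)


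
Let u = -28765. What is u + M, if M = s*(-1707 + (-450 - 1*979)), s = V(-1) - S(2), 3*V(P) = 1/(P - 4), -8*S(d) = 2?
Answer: -440099/15 ≈ -29340.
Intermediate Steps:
S(d) = -¼ (S(d) = -⅛*2 = -¼)
V(P) = 1/(3*(-4 + P)) (V(P) = 1/(3*(P - 4)) = 1/(3*(-4 + P)))
s = 11/60 (s = 1/(3*(-4 - 1)) - 1*(-¼) = (⅓)/(-5) + ¼ = (⅓)*(-⅕) + ¼ = -1/15 + ¼ = 11/60 ≈ 0.18333)
M = -8624/15 (M = 11*(-1707 + (-450 - 1*979))/60 = 11*(-1707 + (-450 - 979))/60 = 11*(-1707 - 1429)/60 = (11/60)*(-3136) = -8624/15 ≈ -574.93)
u + M = -28765 - 8624/15 = -440099/15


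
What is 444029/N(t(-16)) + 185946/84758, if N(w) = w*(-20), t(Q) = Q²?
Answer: -18341483231/216980480 ≈ -84.531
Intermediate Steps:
N(w) = -20*w
444029/N(t(-16)) + 185946/84758 = 444029/((-20*(-16)²)) + 185946/84758 = 444029/((-20*256)) + 185946*(1/84758) = 444029/(-5120) + 92973/42379 = 444029*(-1/5120) + 92973/42379 = -444029/5120 + 92973/42379 = -18341483231/216980480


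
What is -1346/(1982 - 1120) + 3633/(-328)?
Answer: -1786567/141368 ≈ -12.638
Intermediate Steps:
-1346/(1982 - 1120) + 3633/(-328) = -1346/862 + 3633*(-1/328) = -1346*1/862 - 3633/328 = -673/431 - 3633/328 = -1786567/141368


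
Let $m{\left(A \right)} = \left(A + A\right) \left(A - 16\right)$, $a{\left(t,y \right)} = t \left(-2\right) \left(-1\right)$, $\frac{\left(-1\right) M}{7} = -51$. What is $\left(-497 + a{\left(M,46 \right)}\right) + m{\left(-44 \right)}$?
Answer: $5497$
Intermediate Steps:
$M = 357$ ($M = \left(-7\right) \left(-51\right) = 357$)
$a{\left(t,y \right)} = 2 t$ ($a{\left(t,y \right)} = - 2 t \left(-1\right) = 2 t$)
$m{\left(A \right)} = 2 A \left(-16 + A\right)$
$\left(-497 + a{\left(M,46 \right)}\right) + m{\left(-44 \right)} = \left(-497 + 2 \cdot 357\right) + 2 \left(-44\right) \left(-16 - 44\right) = \left(-497 + 714\right) + 2 \left(-44\right) \left(-60\right) = 217 + 5280 = 5497$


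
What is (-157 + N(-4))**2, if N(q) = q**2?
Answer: 19881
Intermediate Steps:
(-157 + N(-4))**2 = (-157 + (-4)**2)**2 = (-157 + 16)**2 = (-141)**2 = 19881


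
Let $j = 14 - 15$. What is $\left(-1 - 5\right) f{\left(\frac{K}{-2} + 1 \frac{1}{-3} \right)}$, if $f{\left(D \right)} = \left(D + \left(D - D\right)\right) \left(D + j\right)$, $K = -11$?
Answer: $- \frac{775}{6} \approx -129.17$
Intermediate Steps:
$j = -1$ ($j = 14 - 15 = -1$)
$f{\left(D \right)} = D \left(-1 + D\right)$ ($f{\left(D \right)} = \left(D + \left(D - D\right)\right) \left(D - 1\right) = \left(D + 0\right) \left(-1 + D\right) = D \left(-1 + D\right)$)
$\left(-1 - 5\right) f{\left(\frac{K}{-2} + 1 \frac{1}{-3} \right)} = \left(-1 - 5\right) \left(- \frac{11}{-2} + 1 \frac{1}{-3}\right) \left(-1 + \left(- \frac{11}{-2} + 1 \frac{1}{-3}\right)\right) = \left(-1 - 5\right) \left(\left(-11\right) \left(- \frac{1}{2}\right) + 1 \left(- \frac{1}{3}\right)\right) \left(-1 + \left(\left(-11\right) \left(- \frac{1}{2}\right) + 1 \left(- \frac{1}{3}\right)\right)\right) = - 6 \left(\frac{11}{2} - \frac{1}{3}\right) \left(-1 + \left(\frac{11}{2} - \frac{1}{3}\right)\right) = - 6 \frac{31 \left(-1 + \frac{31}{6}\right)}{6} = - 6 \cdot \frac{31}{6} \cdot \frac{25}{6} = \left(-6\right) \frac{775}{36} = - \frac{775}{6}$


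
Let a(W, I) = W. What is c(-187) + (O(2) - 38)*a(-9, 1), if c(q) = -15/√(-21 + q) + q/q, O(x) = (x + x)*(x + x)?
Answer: 199 + 15*I*√13/52 ≈ 199.0 + 1.0401*I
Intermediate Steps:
O(x) = 4*x² (O(x) = (2*x)*(2*x) = 4*x²)
c(q) = 1 - 15/√(-21 + q) (c(q) = -15/√(-21 + q) + 1 = 1 - 15/√(-21 + q))
c(-187) + (O(2) - 38)*a(-9, 1) = (1 - 15/√(-21 - 187)) + (4*2² - 38)*(-9) = (1 - (-15)*I*√13/52) + (4*4 - 38)*(-9) = (1 - (-15)*I*√13/52) + (16 - 38)*(-9) = (1 + 15*I*√13/52) - 22*(-9) = (1 + 15*I*√13/52) + 198 = 199 + 15*I*√13/52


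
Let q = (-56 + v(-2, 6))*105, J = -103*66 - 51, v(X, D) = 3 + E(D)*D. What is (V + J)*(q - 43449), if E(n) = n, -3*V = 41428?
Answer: 934459050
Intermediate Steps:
V = -41428/3 (V = -⅓*41428 = -41428/3 ≈ -13809.)
v(X, D) = 3 + D² (v(X, D) = 3 + D*D = 3 + D²)
J = -6849 (J = -6798 - 51 = -6849)
q = -1785 (q = (-56 + (3 + 6²))*105 = (-56 + (3 + 36))*105 = (-56 + 39)*105 = -17*105 = -1785)
(V + J)*(q - 43449) = (-41428/3 - 6849)*(-1785 - 43449) = -61975/3*(-45234) = 934459050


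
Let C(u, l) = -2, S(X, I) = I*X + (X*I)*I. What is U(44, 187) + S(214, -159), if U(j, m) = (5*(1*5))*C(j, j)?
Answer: 5376058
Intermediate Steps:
S(X, I) = I*X + X*I**2 (S(X, I) = I*X + (I*X)*I = I*X + X*I**2)
U(j, m) = -50 (U(j, m) = (5*(1*5))*(-2) = (5*5)*(-2) = 25*(-2) = -50)
U(44, 187) + S(214, -159) = -50 - 159*214*(1 - 159) = -50 - 159*214*(-158) = -50 + 5376108 = 5376058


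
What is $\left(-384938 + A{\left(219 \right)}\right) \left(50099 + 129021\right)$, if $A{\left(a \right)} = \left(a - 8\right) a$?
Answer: $-60673138480$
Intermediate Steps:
$A{\left(a \right)} = a \left(-8 + a\right)$ ($A{\left(a \right)} = \left(-8 + a\right) a = a \left(-8 + a\right)$)
$\left(-384938 + A{\left(219 \right)}\right) \left(50099 + 129021\right) = \left(-384938 + 219 \left(-8 + 219\right)\right) \left(50099 + 129021\right) = \left(-384938 + 219 \cdot 211\right) 179120 = \left(-384938 + 46209\right) 179120 = \left(-338729\right) 179120 = -60673138480$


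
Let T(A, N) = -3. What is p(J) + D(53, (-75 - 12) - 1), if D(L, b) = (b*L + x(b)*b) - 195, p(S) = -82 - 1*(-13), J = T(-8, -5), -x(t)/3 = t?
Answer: -28160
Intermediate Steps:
x(t) = -3*t
J = -3
p(S) = -69 (p(S) = -82 + 13 = -69)
D(L, b) = -195 - 3*b² + L*b (D(L, b) = (b*L + (-3*b)*b) - 195 = (L*b - 3*b²) - 195 = (-3*b² + L*b) - 195 = -195 - 3*b² + L*b)
p(J) + D(53, (-75 - 12) - 1) = -69 + (-195 - 3*((-75 - 12) - 1)² + 53*((-75 - 12) - 1)) = -69 + (-195 - 3*(-87 - 1)² + 53*(-87 - 1)) = -69 + (-195 - 3*(-88)² + 53*(-88)) = -69 + (-195 - 3*7744 - 4664) = -69 + (-195 - 23232 - 4664) = -69 - 28091 = -28160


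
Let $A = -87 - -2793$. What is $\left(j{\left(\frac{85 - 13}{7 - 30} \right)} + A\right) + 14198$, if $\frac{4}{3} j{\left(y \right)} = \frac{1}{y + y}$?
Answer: $\frac{3245545}{192} \approx 16904.0$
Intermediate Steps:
$j{\left(y \right)} = \frac{3}{8 y}$ ($j{\left(y \right)} = \frac{3}{4 \left(y + y\right)} = \frac{3}{4 \cdot 2 y} = \frac{3 \frac{1}{2 y}}{4} = \frac{3}{8 y}$)
$A = 2706$ ($A = -87 + 2793 = 2706$)
$\left(j{\left(\frac{85 - 13}{7 - 30} \right)} + A\right) + 14198 = \left(\frac{3}{8 \frac{85 - 13}{7 - 30}} + 2706\right) + 14198 = \left(\frac{3}{8 \frac{72}{-23}} + 2706\right) + 14198 = \left(\frac{3}{8 \cdot 72 \left(- \frac{1}{23}\right)} + 2706\right) + 14198 = \left(\frac{3}{8 \left(- \frac{72}{23}\right)} + 2706\right) + 14198 = \left(\frac{3}{8} \left(- \frac{23}{72}\right) + 2706\right) + 14198 = \left(- \frac{23}{192} + 2706\right) + 14198 = \frac{519529}{192} + 14198 = \frac{3245545}{192}$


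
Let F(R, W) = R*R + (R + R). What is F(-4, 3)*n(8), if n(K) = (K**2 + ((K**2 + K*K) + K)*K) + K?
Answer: 9280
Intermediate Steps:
F(R, W) = R**2 + 2*R
n(K) = K + K**2 + K*(K + 2*K**2) (n(K) = (K**2 + ((K**2 + K**2) + K)*K) + K = (K**2 + (2*K**2 + K)*K) + K = (K**2 + (K + 2*K**2)*K) + K = (K**2 + K*(K + 2*K**2)) + K = K + K**2 + K*(K + 2*K**2))
F(-4, 3)*n(8) = (-4*(2 - 4))*(8*(1 + 2*8 + 2*8**2)) = (-4*(-2))*(8*(1 + 16 + 2*64)) = 8*(8*(1 + 16 + 128)) = 8*(8*145) = 8*1160 = 9280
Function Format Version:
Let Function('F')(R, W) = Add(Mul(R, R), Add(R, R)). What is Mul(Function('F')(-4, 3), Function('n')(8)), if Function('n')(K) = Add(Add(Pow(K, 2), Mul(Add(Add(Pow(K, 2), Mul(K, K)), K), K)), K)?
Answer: 9280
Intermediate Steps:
Function('F')(R, W) = Add(Pow(R, 2), Mul(2, R))
Function('n')(K) = Add(K, Pow(K, 2), Mul(K, Add(K, Mul(2, Pow(K, 2))))) (Function('n')(K) = Add(Add(Pow(K, 2), Mul(Add(Add(Pow(K, 2), Pow(K, 2)), K), K)), K) = Add(Add(Pow(K, 2), Mul(Add(Mul(2, Pow(K, 2)), K), K)), K) = Add(Add(Pow(K, 2), Mul(Add(K, Mul(2, Pow(K, 2))), K)), K) = Add(Add(Pow(K, 2), Mul(K, Add(K, Mul(2, Pow(K, 2))))), K) = Add(K, Pow(K, 2), Mul(K, Add(K, Mul(2, Pow(K, 2))))))
Mul(Function('F')(-4, 3), Function('n')(8)) = Mul(Mul(-4, Add(2, -4)), Mul(8, Add(1, Mul(2, 8), Mul(2, Pow(8, 2))))) = Mul(Mul(-4, -2), Mul(8, Add(1, 16, Mul(2, 64)))) = Mul(8, Mul(8, Add(1, 16, 128))) = Mul(8, Mul(8, 145)) = Mul(8, 1160) = 9280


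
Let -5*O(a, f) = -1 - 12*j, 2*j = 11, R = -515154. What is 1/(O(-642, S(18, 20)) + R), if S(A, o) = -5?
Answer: -5/2575703 ≈ -1.9412e-6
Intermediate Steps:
j = 11/2 (j = (1/2)*11 = 11/2 ≈ 5.5000)
O(a, f) = 67/5 (O(a, f) = -(-1 - 12*11/2)/5 = -(-1 - 66)/5 = -1/5*(-67) = 67/5)
1/(O(-642, S(18, 20)) + R) = 1/(67/5 - 515154) = 1/(-2575703/5) = -5/2575703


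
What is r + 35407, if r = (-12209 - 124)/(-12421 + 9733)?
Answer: 31728783/896 ≈ 35412.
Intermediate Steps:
r = 4111/896 (r = -12333/(-2688) = -12333*(-1/2688) = 4111/896 ≈ 4.5882)
r + 35407 = 4111/896 + 35407 = 31728783/896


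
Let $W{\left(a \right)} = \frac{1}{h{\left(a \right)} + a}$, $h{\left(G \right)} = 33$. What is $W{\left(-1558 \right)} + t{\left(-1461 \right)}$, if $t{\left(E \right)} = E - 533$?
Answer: $- \frac{3040851}{1525} \approx -1994.0$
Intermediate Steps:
$t{\left(E \right)} = -533 + E$ ($t{\left(E \right)} = E - 533 = -533 + E$)
$W{\left(a \right)} = \frac{1}{33 + a}$
$W{\left(-1558 \right)} + t{\left(-1461 \right)} = \frac{1}{33 - 1558} - 1994 = \frac{1}{-1525} - 1994 = - \frac{1}{1525} - 1994 = - \frac{3040851}{1525}$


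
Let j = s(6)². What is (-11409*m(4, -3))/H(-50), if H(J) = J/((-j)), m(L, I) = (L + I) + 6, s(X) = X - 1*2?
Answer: -638904/25 ≈ -25556.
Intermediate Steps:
s(X) = -2 + X (s(X) = X - 2 = -2 + X)
m(L, I) = 6 + I + L (m(L, I) = (I + L) + 6 = 6 + I + L)
j = 16 (j = (-2 + 6)² = 4² = 16)
H(J) = -J/16 (H(J) = J/((-1*16)) = J/(-16) = J*(-1/16) = -J/16)
(-11409*m(4, -3))/H(-50) = (-11409*(6 - 3 + 4))/((-1/16*(-50))) = (-11409*7)/(25/8) = -79863*8/25 = -638904/25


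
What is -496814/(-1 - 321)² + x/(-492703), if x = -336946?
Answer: -104922919589/25542708926 ≈ -4.1077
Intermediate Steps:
-496814/(-1 - 321)² + x/(-492703) = -496814/(-1 - 321)² - 336946/(-492703) = -496814/((-322)²) - 336946*(-1/492703) = -496814/103684 + 336946/492703 = -496814*1/103684 + 336946/492703 = -248407/51842 + 336946/492703 = -104922919589/25542708926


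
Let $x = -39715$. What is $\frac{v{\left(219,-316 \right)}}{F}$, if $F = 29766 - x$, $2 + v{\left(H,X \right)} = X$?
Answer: $- \frac{318}{69481} \approx -0.0045768$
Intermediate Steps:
$v{\left(H,X \right)} = -2 + X$
$F = 69481$ ($F = 29766 - -39715 = 29766 + 39715 = 69481$)
$\frac{v{\left(219,-316 \right)}}{F} = \frac{-2 - 316}{69481} = \left(-318\right) \frac{1}{69481} = - \frac{318}{69481}$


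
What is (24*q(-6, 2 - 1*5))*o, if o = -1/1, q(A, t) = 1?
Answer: -24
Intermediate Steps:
o = -1 (o = -1*1 = -1)
(24*q(-6, 2 - 1*5))*o = (24*1)*(-1) = 24*(-1) = -24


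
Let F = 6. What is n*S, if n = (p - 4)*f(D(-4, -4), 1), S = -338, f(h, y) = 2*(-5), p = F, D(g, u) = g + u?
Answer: 6760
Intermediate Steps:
p = 6
f(h, y) = -10
n = -20 (n = (6 - 4)*(-10) = 2*(-10) = -20)
n*S = -20*(-338) = 6760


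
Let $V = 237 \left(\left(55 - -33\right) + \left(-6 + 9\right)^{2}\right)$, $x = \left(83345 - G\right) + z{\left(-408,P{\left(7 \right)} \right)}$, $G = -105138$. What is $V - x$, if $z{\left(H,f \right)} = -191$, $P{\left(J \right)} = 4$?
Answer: $-165303$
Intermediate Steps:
$x = 188292$ ($x = \left(83345 - -105138\right) - 191 = \left(83345 + 105138\right) - 191 = 188483 - 191 = 188292$)
$V = 22989$ ($V = 237 \left(\left(55 + 33\right) + 3^{2}\right) = 237 \left(88 + 9\right) = 237 \cdot 97 = 22989$)
$V - x = 22989 - 188292 = -165303$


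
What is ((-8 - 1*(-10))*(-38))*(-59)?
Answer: 4484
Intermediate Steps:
((-8 - 1*(-10))*(-38))*(-59) = ((-8 + 10)*(-38))*(-59) = (2*(-38))*(-59) = -76*(-59) = 4484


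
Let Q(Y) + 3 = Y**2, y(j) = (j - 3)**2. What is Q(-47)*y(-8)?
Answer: 266926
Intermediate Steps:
y(j) = (-3 + j)**2
Q(Y) = -3 + Y**2
Q(-47)*y(-8) = (-3 + (-47)**2)*(-3 - 8)**2 = (-3 + 2209)*(-11)**2 = 2206*121 = 266926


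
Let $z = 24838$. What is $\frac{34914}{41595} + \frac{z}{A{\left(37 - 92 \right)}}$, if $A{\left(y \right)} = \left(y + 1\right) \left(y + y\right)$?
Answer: $\frac{3759169}{748710} \approx 5.0209$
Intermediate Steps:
$A{\left(y \right)} = 2 y \left(1 + y\right)$ ($A{\left(y \right)} = \left(1 + y\right) 2 y = 2 y \left(1 + y\right)$)
$\frac{34914}{41595} + \frac{z}{A{\left(37 - 92 \right)}} = \frac{34914}{41595} + \frac{24838}{2 \left(37 - 92\right) \left(1 + \left(37 - 92\right)\right)} = 34914 \cdot \frac{1}{41595} + \frac{24838}{2 \left(37 - 92\right) \left(1 + \left(37 - 92\right)\right)} = \frac{11638}{13865} + \frac{24838}{2 \left(-55\right) \left(1 - 55\right)} = \frac{11638}{13865} + \frac{24838}{2 \left(-55\right) \left(-54\right)} = \frac{11638}{13865} + \frac{24838}{5940} = \frac{11638}{13865} + 24838 \cdot \frac{1}{5940} = \frac{11638}{13865} + \frac{1129}{270} = \frac{3759169}{748710}$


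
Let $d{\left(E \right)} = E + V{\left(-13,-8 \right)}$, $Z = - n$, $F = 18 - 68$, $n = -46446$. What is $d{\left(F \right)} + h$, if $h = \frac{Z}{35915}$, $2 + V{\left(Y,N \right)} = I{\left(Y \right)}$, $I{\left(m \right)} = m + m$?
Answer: $- \frac{2754924}{35915} \approx -76.707$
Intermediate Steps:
$F = -50$ ($F = 18 - 68 = -50$)
$I{\left(m \right)} = 2 m$
$V{\left(Y,N \right)} = -2 + 2 Y$
$Z = 46446$ ($Z = \left(-1\right) \left(-46446\right) = 46446$)
$h = \frac{46446}{35915} \approx 1.2932$
$d{\left(E \right)} = -28 + E$ ($d{\left(E \right)} = E + \left(-2 + 2 \left(-13\right)\right) = E - 28 = -28 + E$)
$d{\left(F \right)} + h = \left(-28 - 50\right) + \frac{46446}{35915} = -78 + \frac{46446}{35915} = - \frac{2754924}{35915}$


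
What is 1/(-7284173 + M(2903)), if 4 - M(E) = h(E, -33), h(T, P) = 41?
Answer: -1/7284210 ≈ -1.3728e-7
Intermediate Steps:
M(E) = -37 (M(E) = 4 - 1*41 = 4 - 41 = -37)
1/(-7284173 + M(2903)) = 1/(-7284173 - 37) = 1/(-7284210) = -1/7284210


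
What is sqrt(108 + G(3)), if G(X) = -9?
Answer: 3*sqrt(11) ≈ 9.9499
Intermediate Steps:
sqrt(108 + G(3)) = sqrt(108 - 9) = sqrt(99) = 3*sqrt(11)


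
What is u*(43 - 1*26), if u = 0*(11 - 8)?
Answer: 0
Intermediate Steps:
u = 0 (u = 0*3 = 0)
u*(43 - 1*26) = 0*(43 - 1*26) = 0*(43 - 26) = 0*17 = 0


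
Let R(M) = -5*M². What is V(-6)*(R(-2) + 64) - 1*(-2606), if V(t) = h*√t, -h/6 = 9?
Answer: 2606 - 2376*I*√6 ≈ 2606.0 - 5820.0*I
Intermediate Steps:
h = -54 (h = -6*9 = -54)
V(t) = -54*√t
V(-6)*(R(-2) + 64) - 1*(-2606) = (-54*I*√6)*(-5*(-2)² + 64) - 1*(-2606) = (-54*I*√6)*(-5*4 + 64) + 2606 = (-54*I*√6)*(-20 + 64) + 2606 = -54*I*√6*44 + 2606 = -2376*I*√6 + 2606 = 2606 - 2376*I*√6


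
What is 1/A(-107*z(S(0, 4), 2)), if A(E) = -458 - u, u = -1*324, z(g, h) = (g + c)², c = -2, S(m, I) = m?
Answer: -1/134 ≈ -0.0074627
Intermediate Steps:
z(g, h) = (-2 + g)² (z(g, h) = (g - 2)² = (-2 + g)²)
u = -324
A(E) = -134 (A(E) = -458 - 1*(-324) = -458 + 324 = -134)
1/A(-107*z(S(0, 4), 2)) = 1/(-134) = -1/134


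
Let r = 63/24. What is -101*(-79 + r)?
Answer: 61711/8 ≈ 7713.9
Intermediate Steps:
r = 21/8 (r = 63*(1/24) = 21/8 ≈ 2.6250)
-101*(-79 + r) = -101*(-79 + 21/8) = -101*(-611/8) = 61711/8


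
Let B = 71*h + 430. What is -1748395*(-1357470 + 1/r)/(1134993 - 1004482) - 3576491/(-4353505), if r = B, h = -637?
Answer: 462868679030103239153822/25452772498390835 ≈ 1.8185e+7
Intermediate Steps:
B = -44797 (B = 71*(-637) + 430 = -45227 + 430 = -44797)
r = -44797
-1748395*(-1357470 + 1/r)/(1134993 - 1004482) - 3576491/(-4353505) = -1748395*(-1357470 + 1/(-44797))/(1134993 - 1004482) - 3576491/(-4353505) = -1748395/(130511/(-1357470 - 1/44797)) - 3576491*(-1/4353505) = -1748395/(130511/(-60810583591/44797)) + 3576491/4353505 = -1748395/(130511*(-44797/60810583591)) + 3576491/4353505 = -1748395/(-5846501267/60810583591) + 3576491/4353505 = -1748395*(-60810583591/5846501267) + 3576491/4353505 = 106320920297586445/5846501267 + 3576491/4353505 = 462868679030103239153822/25452772498390835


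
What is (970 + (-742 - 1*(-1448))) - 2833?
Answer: -1157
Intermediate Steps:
(970 + (-742 - 1*(-1448))) - 2833 = (970 + (-742 + 1448)) - 2833 = (970 + 706) - 2833 = 1676 - 2833 = -1157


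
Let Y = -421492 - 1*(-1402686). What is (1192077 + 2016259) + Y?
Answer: 4189530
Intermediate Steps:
Y = 981194 (Y = -421492 + 1402686 = 981194)
(1192077 + 2016259) + Y = (1192077 + 2016259) + 981194 = 3208336 + 981194 = 4189530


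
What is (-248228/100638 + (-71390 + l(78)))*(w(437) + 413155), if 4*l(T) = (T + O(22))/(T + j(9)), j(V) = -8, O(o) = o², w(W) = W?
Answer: -17333692891907986/587055 ≈ -2.9527e+10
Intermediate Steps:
l(T) = (484 + T)/(4*(-8 + T)) (l(T) = ((T + 22²)/(T - 8))/4 = ((T + 484)/(-8 + T))/4 = ((484 + T)/(-8 + T))/4 = (484 + T)/(4*(-8 + T)))
(-248228/100638 + (-71390 + l(78)))*(w(437) + 413155) = (-248228/100638 + (-71390 + (484 + 78)/(4*(-8 + 78))))*(437 + 413155) = (-248228*1/100638 + (-71390 + (¼)*562/70))*413592 = (-124114/50319 + (-71390 + (¼)*(1/70)*562))*413592 = (-124114/50319 + (-71390 + 281/140))*413592 = (-124114/50319 - 9994319/140)*413592 = -502921513721/7044660*413592 = -17333692891907986/587055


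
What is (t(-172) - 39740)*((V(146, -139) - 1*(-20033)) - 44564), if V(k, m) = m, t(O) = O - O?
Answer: 980385800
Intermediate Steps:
t(O) = 0
(t(-172) - 39740)*((V(146, -139) - 1*(-20033)) - 44564) = (0 - 39740)*((-139 - 1*(-20033)) - 44564) = -39740*((-139 + 20033) - 44564) = -39740*(19894 - 44564) = -39740*(-24670) = 980385800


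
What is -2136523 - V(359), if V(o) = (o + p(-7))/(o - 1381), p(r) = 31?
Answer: -1091763058/511 ≈ -2.1365e+6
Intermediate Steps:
V(o) = (31 + o)/(-1381 + o) (V(o) = (o + 31)/(o - 1381) = (31 + o)/(-1381 + o))
-2136523 - V(359) = -2136523 - (31 + 359)/(-1381 + 359) = -2136523 - 390/(-1022) = -2136523 - (-1)*390/1022 = -2136523 - 1*(-195/511) = -2136523 + 195/511 = -1091763058/511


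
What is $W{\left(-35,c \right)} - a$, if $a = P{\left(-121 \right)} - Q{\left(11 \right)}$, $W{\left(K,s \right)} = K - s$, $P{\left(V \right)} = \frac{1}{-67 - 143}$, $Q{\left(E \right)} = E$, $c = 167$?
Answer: $- \frac{40109}{210} \approx -191.0$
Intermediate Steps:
$P{\left(V \right)} = - \frac{1}{210}$ ($P{\left(V \right)} = \frac{1}{-210} = - \frac{1}{210}$)
$a = - \frac{2311}{210}$ ($a = - \frac{1}{210} - 11 = - \frac{2311}{210} \approx -11.005$)
$W{\left(-35,c \right)} - a = \left(-35 - 167\right) - - \frac{2311}{210} = \left(-35 - 167\right) + \frac{2311}{210} = -202 + \frac{2311}{210} = - \frac{40109}{210}$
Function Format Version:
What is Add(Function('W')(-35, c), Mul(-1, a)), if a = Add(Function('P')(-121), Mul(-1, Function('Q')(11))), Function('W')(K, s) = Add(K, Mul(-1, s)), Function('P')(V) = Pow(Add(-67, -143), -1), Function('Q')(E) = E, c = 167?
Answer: Rational(-40109, 210) ≈ -191.00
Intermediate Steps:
Function('P')(V) = Rational(-1, 210) (Function('P')(V) = Pow(-210, -1) = Rational(-1, 210))
a = Rational(-2311, 210) (a = Add(Rational(-1, 210), Mul(-1, 11)) = Add(Rational(-1, 210), -11) = Rational(-2311, 210) ≈ -11.005)
Add(Function('W')(-35, c), Mul(-1, a)) = Add(Add(-35, Mul(-1, 167)), Mul(-1, Rational(-2311, 210))) = Add(Add(-35, -167), Rational(2311, 210)) = Add(-202, Rational(2311, 210)) = Rational(-40109, 210)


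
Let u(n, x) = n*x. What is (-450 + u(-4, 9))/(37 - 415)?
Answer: 9/7 ≈ 1.2857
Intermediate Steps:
(-450 + u(-4, 9))/(37 - 415) = (-450 - 4*9)/(37 - 415) = (-450 - 36)/(-378) = -486*(-1/378) = 9/7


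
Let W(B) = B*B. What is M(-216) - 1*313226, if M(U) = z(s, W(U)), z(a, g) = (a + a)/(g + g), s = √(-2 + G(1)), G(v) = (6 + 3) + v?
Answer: -313226 + √2/23328 ≈ -3.1323e+5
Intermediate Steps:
G(v) = 9 + v
s = 2*√2 (s = √(-2 + (9 + 1)) = √(-2 + 10) = √8 = 2*√2 ≈ 2.8284)
W(B) = B²
z(a, g) = a/g (z(a, g) = (2*a)/((2*g)) = (2*a)*(1/(2*g)) = a/g)
M(U) = 2*√2/U² (M(U) = (2*√2)/(U²) = (2*√2)/U² = 2*√2/U²)
M(-216) - 1*313226 = 2*√2/(-216)² - 1*313226 = 2*√2*(1/46656) - 313226 = √2/23328 - 313226 = -313226 + √2/23328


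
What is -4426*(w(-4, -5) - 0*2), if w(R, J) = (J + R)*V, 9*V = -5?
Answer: -22130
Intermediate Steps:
V = -5/9 (V = (⅑)*(-5) = -5/9 ≈ -0.55556)
w(R, J) = -5*J/9 - 5*R/9 (w(R, J) = (J + R)*(-5/9) = -5*J/9 - 5*R/9)
-4426*(w(-4, -5) - 0*2) = -4426*((-5/9*(-5) - 5/9*(-4)) - 0*2) = -4426*((25/9 + 20/9) - 1*0) = -4426*(5 + 0) = -4426*5 = -22130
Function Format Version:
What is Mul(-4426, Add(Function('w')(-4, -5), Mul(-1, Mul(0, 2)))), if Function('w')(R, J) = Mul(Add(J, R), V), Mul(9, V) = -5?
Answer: -22130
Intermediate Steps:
V = Rational(-5, 9) (V = Mul(Rational(1, 9), -5) = Rational(-5, 9) ≈ -0.55556)
Function('w')(R, J) = Add(Mul(Rational(-5, 9), J), Mul(Rational(-5, 9), R)) (Function('w')(R, J) = Mul(Add(J, R), Rational(-5, 9)) = Add(Mul(Rational(-5, 9), J), Mul(Rational(-5, 9), R)))
Mul(-4426, Add(Function('w')(-4, -5), Mul(-1, Mul(0, 2)))) = Mul(-4426, Add(Add(Mul(Rational(-5, 9), -5), Mul(Rational(-5, 9), -4)), Mul(-1, Mul(0, 2)))) = Mul(-4426, Add(Add(Rational(25, 9), Rational(20, 9)), Mul(-1, 0))) = Mul(-4426, Add(5, 0)) = Mul(-4426, 5) = -22130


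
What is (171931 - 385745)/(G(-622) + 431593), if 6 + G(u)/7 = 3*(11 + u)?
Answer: -106907/209360 ≈ -0.51064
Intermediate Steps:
G(u) = 189 + 21*u (G(u) = -42 + 7*(3*(11 + u)) = -42 + 7*(33 + 3*u) = -42 + (231 + 21*u) = 189 + 21*u)
(171931 - 385745)/(G(-622) + 431593) = (171931 - 385745)/((189 + 21*(-622)) + 431593) = -213814/((189 - 13062) + 431593) = -213814/(-12873 + 431593) = -213814/418720 = -213814*1/418720 = -106907/209360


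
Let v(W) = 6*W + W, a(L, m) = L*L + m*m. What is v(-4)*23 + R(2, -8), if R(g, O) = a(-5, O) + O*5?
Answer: -595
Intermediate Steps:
a(L, m) = L**2 + m**2
R(g, O) = 25 + O**2 + 5*O (R(g, O) = ((-5)**2 + O**2) + O*5 = (25 + O**2) + 5*O = 25 + O**2 + 5*O)
v(W) = 7*W
v(-4)*23 + R(2, -8) = (7*(-4))*23 + (25 + (-8)**2 + 5*(-8)) = -28*23 + (25 + 64 - 40) = -644 + 49 = -595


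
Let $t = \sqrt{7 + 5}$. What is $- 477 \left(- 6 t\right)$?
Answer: $5724 \sqrt{3} \approx 9914.3$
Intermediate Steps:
$t = 2 \sqrt{3}$ ($t = \sqrt{12} = 2 \sqrt{3} \approx 3.4641$)
$- 477 \left(- 6 t\right) = - 477 \left(- 6 \cdot 2 \sqrt{3}\right) = - 477 \left(- 12 \sqrt{3}\right) = 5724 \sqrt{3}$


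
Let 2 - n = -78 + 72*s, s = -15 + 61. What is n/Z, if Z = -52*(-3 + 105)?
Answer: 404/663 ≈ 0.60935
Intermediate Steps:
Z = -5304 (Z = -52*102 = -5304)
s = 46
n = -3232 (n = 2 - (-78 + 72*46) = 2 - (-78 + 3312) = 2 - 1*3234 = 2 - 3234 = -3232)
n/Z = -3232/(-5304) = -3232*(-1/5304) = 404/663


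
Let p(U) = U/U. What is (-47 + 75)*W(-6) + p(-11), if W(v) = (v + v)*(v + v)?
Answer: 4033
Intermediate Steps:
p(U) = 1
W(v) = 4*v² (W(v) = (2*v)*(2*v) = 4*v²)
(-47 + 75)*W(-6) + p(-11) = (-47 + 75)*(4*(-6)²) + 1 = 28*(4*36) + 1 = 28*144 + 1 = 4032 + 1 = 4033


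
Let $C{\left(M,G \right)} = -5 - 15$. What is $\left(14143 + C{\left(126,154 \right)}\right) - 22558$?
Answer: $-8435$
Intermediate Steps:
$C{\left(M,G \right)} = -20$ ($C{\left(M,G \right)} = -5 - 15 = -20$)
$\left(14143 + C{\left(126,154 \right)}\right) - 22558 = \left(14143 - 20\right) - 22558 = 14123 - 22558 = -8435$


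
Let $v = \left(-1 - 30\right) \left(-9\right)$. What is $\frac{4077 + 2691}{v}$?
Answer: $\frac{752}{31} \approx 24.258$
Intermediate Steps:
$v = 279$ ($v = \left(-31\right) \left(-9\right) = 279$)
$\frac{4077 + 2691}{v} = \frac{4077 + 2691}{279} = 6768 \cdot \frac{1}{279} = \frac{752}{31}$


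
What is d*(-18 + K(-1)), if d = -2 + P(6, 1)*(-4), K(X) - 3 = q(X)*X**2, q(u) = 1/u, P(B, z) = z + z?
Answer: 160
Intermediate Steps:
P(B, z) = 2*z
q(u) = 1/u
K(X) = 3 + X (K(X) = 3 + X**2/X = 3 + X)
d = -10 (d = -2 + (2*1)*(-4) = -2 + 2*(-4) = -2 - 8 = -10)
d*(-18 + K(-1)) = -10*(-18 + (3 - 1)) = -10*(-18 + 2) = -10*(-16) = 160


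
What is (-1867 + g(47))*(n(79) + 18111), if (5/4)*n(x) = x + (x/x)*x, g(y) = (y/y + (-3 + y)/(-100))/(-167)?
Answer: -710778865193/20875 ≈ -3.4049e+7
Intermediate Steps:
g(y) = -103/16700 + y/16700 (g(y) = (1 + (-3 + y)*(-1/100))*(-1/167) = (1 + (3/100 - y/100))*(-1/167) = (103/100 - y/100)*(-1/167) = -103/16700 + y/16700)
n(x) = 8*x/5 (n(x) = 4*(x + (x/x)*x)/5 = 4*(x + 1*x)/5 = 4*(x + x)/5 = 4*(2*x)/5 = 8*x/5)
(-1867 + g(47))*(n(79) + 18111) = (-1867 + (-103/16700 + (1/16700)*47))*((8/5)*79 + 18111) = (-1867 + (-103/16700 + 47/16700))*(632/5 + 18111) = (-1867 - 14/4175)*(91187/5) = -7794739/4175*91187/5 = -710778865193/20875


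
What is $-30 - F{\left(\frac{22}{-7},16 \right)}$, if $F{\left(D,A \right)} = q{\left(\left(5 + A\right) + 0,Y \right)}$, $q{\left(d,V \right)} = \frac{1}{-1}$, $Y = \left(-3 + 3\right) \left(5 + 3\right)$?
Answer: $-29$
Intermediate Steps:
$Y = 0$ ($Y = 0 \cdot 8 = 0$)
$q{\left(d,V \right)} = -1$
$F{\left(D,A \right)} = -1$
$-30 - F{\left(\frac{22}{-7},16 \right)} = -30 - -1 = -30 + 1 = -29$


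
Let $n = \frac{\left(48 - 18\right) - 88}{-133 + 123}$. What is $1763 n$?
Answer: $\frac{51127}{5} \approx 10225.0$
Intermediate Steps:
$n = \frac{29}{5}$ ($n = \frac{\left(48 - 18\right) - 88}{-10} = \left(30 - 88\right) \left(- \frac{1}{10}\right) = \left(-58\right) \left(- \frac{1}{10}\right) = \frac{29}{5} \approx 5.8$)
$1763 n = 1763 \cdot \frac{29}{5} = \frac{51127}{5}$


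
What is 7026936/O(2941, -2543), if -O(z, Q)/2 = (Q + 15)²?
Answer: -878367/1597696 ≈ -0.54977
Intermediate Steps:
O(z, Q) = -2*(15 + Q)² (O(z, Q) = -2*(Q + 15)² = -2*(15 + Q)²)
7026936/O(2941, -2543) = 7026936/((-2*(15 - 2543)²)) = 7026936/((-2*(-2528)²)) = 7026936/((-2*6390784)) = 7026936/(-12781568) = 7026936*(-1/12781568) = -878367/1597696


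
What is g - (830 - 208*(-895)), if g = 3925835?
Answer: 3738845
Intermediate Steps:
g - (830 - 208*(-895)) = 3925835 - (830 - 208*(-895)) = 3925835 - (830 + 186160) = 3925835 - 1*186990 = 3925835 - 186990 = 3738845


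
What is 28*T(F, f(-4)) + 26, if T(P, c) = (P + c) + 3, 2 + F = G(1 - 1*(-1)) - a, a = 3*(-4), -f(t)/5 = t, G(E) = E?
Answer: 1006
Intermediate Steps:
f(t) = -5*t
a = -12
F = 12 (F = -2 + ((1 - 1*(-1)) - 1*(-12)) = -2 + ((1 + 1) + 12) = -2 + (2 + 12) = -2 + 14 = 12)
T(P, c) = 3 + P + c
28*T(F, f(-4)) + 26 = 28*(3 + 12 - 5*(-4)) + 26 = 28*(3 + 12 + 20) + 26 = 28*35 + 26 = 980 + 26 = 1006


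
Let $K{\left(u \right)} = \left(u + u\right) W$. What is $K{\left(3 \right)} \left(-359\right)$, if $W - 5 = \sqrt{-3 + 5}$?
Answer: $-10770 - 2154 \sqrt{2} \approx -13816.0$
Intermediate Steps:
$W = 5 + \sqrt{2}$ ($W = 5 + \sqrt{-3 + 5} = 5 + \sqrt{2} \approx 6.4142$)
$K{\left(u \right)} = 2 u \left(5 + \sqrt{2}\right)$ ($K{\left(u \right)} = \left(u + u\right) \left(5 + \sqrt{2}\right) = 2 u \left(5 + \sqrt{2}\right)$)
$K{\left(3 \right)} \left(-359\right) = 2 \cdot 3 \left(5 + \sqrt{2}\right) \left(-359\right) = \left(30 + 6 \sqrt{2}\right) \left(-359\right) = -10770 - 2154 \sqrt{2}$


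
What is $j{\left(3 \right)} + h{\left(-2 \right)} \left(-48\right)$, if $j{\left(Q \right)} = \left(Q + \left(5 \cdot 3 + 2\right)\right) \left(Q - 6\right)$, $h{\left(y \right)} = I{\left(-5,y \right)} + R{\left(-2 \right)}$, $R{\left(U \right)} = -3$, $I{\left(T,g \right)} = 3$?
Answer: $-60$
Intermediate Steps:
$h{\left(y \right)} = 0$ ($h{\left(y \right)} = 3 - 3 = 0$)
$j{\left(Q \right)} = \left(-6 + Q\right) \left(17 + Q\right)$ ($j{\left(Q \right)} = \left(Q + \left(15 + 2\right)\right) \left(-6 + Q\right) = \left(Q + 17\right) \left(-6 + Q\right) = \left(17 + Q\right) \left(-6 + Q\right) = \left(-6 + Q\right) \left(17 + Q\right)$)
$j{\left(3 \right)} + h{\left(-2 \right)} \left(-48\right) = \left(-102 + 3^{2} + 11 \cdot 3\right) + 0 \left(-48\right) = \left(-102 + 9 + 33\right) + 0 = -60 + 0 = -60$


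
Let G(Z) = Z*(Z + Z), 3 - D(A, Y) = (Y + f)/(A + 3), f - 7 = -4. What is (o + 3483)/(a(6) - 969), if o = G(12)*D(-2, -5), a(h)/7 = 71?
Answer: -4923/472 ≈ -10.430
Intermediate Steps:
f = 3 (f = 7 - 4 = 3)
a(h) = 497 (a(h) = 7*71 = 497)
D(A, Y) = 3 - (3 + Y)/(3 + A) (D(A, Y) = 3 - (Y + 3)/(A + 3) = 3 - (3 + Y)/(3 + A))
G(Z) = 2*Z² (G(Z) = Z*(2*Z) = 2*Z²)
o = 1440 (o = (2*12²)*((6 - 1*(-5) + 3*(-2))/(3 - 2)) = (2*144)*((6 + 5 - 6)/1) = 288*(1*5) = 288*5 = 1440)
(o + 3483)/(a(6) - 969) = (1440 + 3483)/(497 - 969) = 4923/(-472) = 4923*(-1/472) = -4923/472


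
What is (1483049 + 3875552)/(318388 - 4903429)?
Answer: -5358601/4585041 ≈ -1.1687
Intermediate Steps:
(1483049 + 3875552)/(318388 - 4903429) = 5358601/(-4585041) = 5358601*(-1/4585041) = -5358601/4585041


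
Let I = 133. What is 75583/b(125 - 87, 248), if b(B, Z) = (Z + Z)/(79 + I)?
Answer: 4005899/124 ≈ 32306.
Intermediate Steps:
b(B, Z) = Z/106 (b(B, Z) = (Z + Z)/(79 + 133) = (2*Z)/212 = (2*Z)*(1/212) = Z/106)
75583/b(125 - 87, 248) = 75583/(((1/106)*248)) = 75583/(124/53) = 75583*(53/124) = 4005899/124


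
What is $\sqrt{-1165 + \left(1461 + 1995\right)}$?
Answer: $\sqrt{2291} \approx 47.864$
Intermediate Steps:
$\sqrt{-1165 + \left(1461 + 1995\right)} = \sqrt{-1165 + 3456} = \sqrt{2291}$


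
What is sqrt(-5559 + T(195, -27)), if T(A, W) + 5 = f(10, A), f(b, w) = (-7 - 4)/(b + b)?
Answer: I*sqrt(556455)/10 ≈ 74.596*I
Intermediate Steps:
f(b, w) = -11/(2*b) (f(b, w) = -11*1/(2*b) = -11/(2*b))
T(A, W) = -111/20 (T(A, W) = -5 - 11/2/10 = -5 - 11/2*1/10 = -5 - 11/20 = -111/20)
sqrt(-5559 + T(195, -27)) = sqrt(-5559 - 111/20) = sqrt(-111291/20) = I*sqrt(556455)/10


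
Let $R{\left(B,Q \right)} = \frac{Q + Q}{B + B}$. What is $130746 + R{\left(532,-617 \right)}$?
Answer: $\frac{69556255}{532} \approx 1.3074 \cdot 10^{5}$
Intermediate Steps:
$R{\left(B,Q \right)} = \frac{Q}{B}$ ($R{\left(B,Q \right)} = \frac{2 Q}{2 B} = 2 Q \frac{1}{2 B} = \frac{Q}{B}$)
$130746 + R{\left(532,-617 \right)} = 130746 - \frac{617}{532} = \frac{69556255}{532}$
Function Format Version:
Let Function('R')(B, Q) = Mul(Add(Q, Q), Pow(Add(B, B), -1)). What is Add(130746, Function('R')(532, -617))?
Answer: Rational(69556255, 532) ≈ 1.3074e+5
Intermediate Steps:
Function('R')(B, Q) = Mul(Q, Pow(B, -1)) (Function('R')(B, Q) = Mul(Mul(2, Q), Pow(Mul(2, B), -1)) = Mul(Mul(2, Q), Mul(Rational(1, 2), Pow(B, -1))) = Mul(Q, Pow(B, -1)))
Add(130746, Function('R')(532, -617)) = Add(130746, Mul(-617, Pow(532, -1))) = Add(130746, Mul(-617, Rational(1, 532))) = Add(130746, Rational(-617, 532)) = Rational(69556255, 532)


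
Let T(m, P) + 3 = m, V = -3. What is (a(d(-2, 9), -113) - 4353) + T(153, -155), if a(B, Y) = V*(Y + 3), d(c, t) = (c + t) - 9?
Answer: -3873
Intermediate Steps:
d(c, t) = -9 + c + t
a(B, Y) = -9 - 3*Y (a(B, Y) = -3*(Y + 3) = -3*(3 + Y) = -9 - 3*Y)
T(m, P) = -3 + m
(a(d(-2, 9), -113) - 4353) + T(153, -155) = ((-9 - 3*(-113)) - 4353) + (-3 + 153) = ((-9 + 339) - 4353) + 150 = (330 - 4353) + 150 = -4023 + 150 = -3873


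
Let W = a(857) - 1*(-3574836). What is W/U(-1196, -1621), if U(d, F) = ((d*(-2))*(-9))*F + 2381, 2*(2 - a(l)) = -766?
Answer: 3575221/34899269 ≈ 0.10244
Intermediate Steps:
a(l) = 385 (a(l) = 2 - ½*(-766) = 2 + 383 = 385)
U(d, F) = 2381 + 18*F*d (U(d, F) = (-2*d*(-9))*F + 2381 = (18*d)*F + 2381 = 18*F*d + 2381 = 2381 + 18*F*d)
W = 3575221 (W = 385 - 1*(-3574836) = 385 + 3574836 = 3575221)
W/U(-1196, -1621) = 3575221/(2381 + 18*(-1621)*(-1196)) = 3575221/(2381 + 34896888) = 3575221/34899269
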